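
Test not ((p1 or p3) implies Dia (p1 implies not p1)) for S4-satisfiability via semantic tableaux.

1. not ((p1 or p3) implies Dia (p1 implies not p1)), u
2. p1 or p3, u   [neg-implies-rule on 1]
3. not Dia (p1 implies not p1), u   [neg-implies-rule on 1]
4. not (p1 implies not p1), u   [neg-Dia-rule on 3 via uRu]
5. p1, u   [neg-implies-rule on 4]
6. p3, u   [or-rule on 2 (branches; this branch)]
Accessibility: uRu

Satisfiable (open branch found)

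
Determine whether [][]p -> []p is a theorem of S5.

Valid

Tableau for the negation ~([][]p -> []p):
1. ~([][]p -> []p), u
2. [][]p, u   [~->-rule on 1]
3. ~[]p, u   [~->-rule on 1]
4. []p, u   [[]-rule on 2 via uRu]
5. p, u   [[]-rule on 4 via uRu]
6. ~p, v   [~[]-rule on 3: fresh world v, uRv]
7. []p, v   [[]-rule on 2 via uRv]
8. p, v   [[]-rule on 4 via uRv]
Accessibility: uRu, uRv, vRu, vRv
Branch closes: p and ~p both at v.
All branches of the negation close; one closing branch shown above.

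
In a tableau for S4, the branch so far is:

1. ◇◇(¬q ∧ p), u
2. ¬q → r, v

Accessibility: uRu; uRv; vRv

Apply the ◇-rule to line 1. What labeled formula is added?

a fresh world w with uRw, and ◇(¬q ∧ p) at w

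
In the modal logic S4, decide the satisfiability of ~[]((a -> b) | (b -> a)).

1. ~[]((a -> b) | (b -> a)), u
2. ~((a -> b) | (b -> a)), v
3. ~(a -> b), v
4. ~(b -> a), v
5. a, v
6. ~b, v
7. b, v
8. ~a, v
Accessibility: uRu, uRv, vRv
Branch closes: b and ~b both at v.
(One branch shown.) All branches close.

No, unsatisfiable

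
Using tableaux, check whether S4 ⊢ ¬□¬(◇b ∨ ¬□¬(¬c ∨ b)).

Tableau for the negation □¬(◇b ∨ ¬□¬(¬c ∨ b)):
1. □¬(◇b ∨ ¬□¬(¬c ∨ b)), u
2. ¬(◇b ∨ ¬□¬(¬c ∨ b)), u
3. ¬◇b, u
4. □¬(¬c ∨ b), u
5. ¬b, u
6. ¬(¬c ∨ b), u
7. c, u
Accessibility: uRu
The negation has an open branch (countermodel exists).

Invalid (countermodel exists)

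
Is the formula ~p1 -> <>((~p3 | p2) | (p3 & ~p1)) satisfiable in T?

Satisfiable (open branch found)

1. ~p1 -> <>((~p3 | p2) | (p3 & ~p1)), 0
2. <>((~p3 | p2) | (p3 & ~p1)), 0
3. (~p3 | p2) | (p3 & ~p1), 1
4. p3 & ~p1, 1
5. p3, 1
6. ~p1, 1
Accessibility: 0R0, 0R1, 1R1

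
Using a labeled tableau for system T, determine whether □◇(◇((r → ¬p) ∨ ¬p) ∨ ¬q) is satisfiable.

Satisfiable

1. □◇(◇((r → ¬p) ∨ ¬p) ∨ ¬q), u
2. ◇(◇((r → ¬p) ∨ ¬p) ∨ ¬q), u
3. ◇((r → ¬p) ∨ ¬p) ∨ ¬q, v
4. ◇(◇((r → ¬p) ∨ ¬p) ∨ ¬q), v
5. ¬q, v
6. ◇((r → ¬p) ∨ ¬p) ∨ ¬q, w
7. ¬q, w
Accessibility: uRu, uRv, vRv, vRw, wRw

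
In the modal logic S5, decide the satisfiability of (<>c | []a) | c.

1. (<>c | []a) | c, w0
2. c, w0
Accessibility: w0Rw0

Satisfiable (open branch found)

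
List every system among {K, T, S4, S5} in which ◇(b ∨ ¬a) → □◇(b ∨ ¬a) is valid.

S5-tableau for the negation ¬(◇(b ∨ ¬a) → □◇(b ∨ ¬a)):
1. ¬(◇(b ∨ ¬a) → □◇(b ∨ ¬a)), u
2. ◇(b ∨ ¬a), u
3. ¬□◇(b ∨ ¬a), u
4. b ∨ ¬a, v
5. ¬a, v
6. ¬◇(b ∨ ¬a), w
7. ¬(b ∨ ¬a), u
8. ¬b, u
9. a, u
10. ¬(b ∨ ¬a), v
11. ¬b, v
12. a, v
Accessibility: uRu, uRv, uRw, vRu, vRv, vRw, wRu, wRv, wRw
Branch closes: a and ¬a both at v.
Every branch closes (one shown): valid in S5.
S4-tableau for the negation ¬(◇(b ∨ ¬a) → □◇(b ∨ ¬a)):
1. ¬(◇(b ∨ ¬a) → □◇(b ∨ ¬a)), u
2. ◇(b ∨ ¬a), u
3. ¬□◇(b ∨ ¬a), u
4. b ∨ ¬a, v
5. ¬a, v
6. ¬◇(b ∨ ¬a), w
7. ¬(b ∨ ¬a), w
8. ¬b, w
9. a, w
Accessibility: uRu, uRv, uRw, vRv, wRw
Complete open branch: countermodel on an S4-frame, so not valid in S4, nor in K, T (the same frame is also a K-frame and a T-frame).

S5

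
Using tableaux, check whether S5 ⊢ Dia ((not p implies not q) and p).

Tableau for the negation not Dia ((not p implies not q) and p):
1. not Dia ((not p implies not q) and p), w0
2. not ((not p implies not q) and p), w0   [neg-Dia-rule on 1 via w0Rw0]
3. not p, w0   [neg-and-rule on 2 (branches; this branch)]
Accessibility: w0Rw0
The negation has an open branch (countermodel exists).

Invalid (countermodel exists)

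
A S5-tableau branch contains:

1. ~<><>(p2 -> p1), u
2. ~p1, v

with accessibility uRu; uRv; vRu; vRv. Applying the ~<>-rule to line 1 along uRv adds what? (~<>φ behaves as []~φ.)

~<>(p2 -> p1), v

~<>φ behaves as []~φ: propagate the negated body to each accessible world.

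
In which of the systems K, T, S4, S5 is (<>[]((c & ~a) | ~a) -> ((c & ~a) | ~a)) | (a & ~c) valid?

S4-tableau for the negation ~((<>[]((c & ~a) | ~a) -> ((c & ~a) | ~a)) | (a & ~c)):
1. ~((<>[]((c & ~a) | ~a) -> ((c & ~a) | ~a)) | (a & ~c)), w0
2. ~(<>[]((c & ~a) | ~a) -> ((c & ~a) | ~a)), w0
3. ~(a & ~c), w0
4. <>[]((c & ~a) | ~a), w0
5. ~((c & ~a) | ~a), w0
6. ~(c & ~a), w0
7. a, w0
8. c, w0
9. []((c & ~a) | ~a), w1
10. (c & ~a) | ~a, w1
11. ~a, w1
Accessibility: w0Rw0, w0Rw1, w1Rw1
Complete open branch: countermodel on an S4-frame, so not valid in S4, nor in K, T (the same frame is also a K-frame and a T-frame).
S5-tableau for the negation ~((<>[]((c & ~a) | ~a) -> ((c & ~a) | ~a)) | (a & ~c)):
1. ~((<>[]((c & ~a) | ~a) -> ((c & ~a) | ~a)) | (a & ~c)), w0
2. ~(<>[]((c & ~a) | ~a) -> ((c & ~a) | ~a)), w0
3. ~(a & ~c), w0
4. <>[]((c & ~a) | ~a), w0
5. ~((c & ~a) | ~a), w0
6. ~(c & ~a), w0
7. a, w0
8. c, w0
9. []((c & ~a) | ~a), w1
10. (c & ~a) | ~a, w0
11. (c & ~a) | ~a, w1
12. c & ~a, w0
13. ~a, w0
Accessibility: w0Rw0, w0Rw1, w1Rw0, w1Rw1
Branch closes: a and ~a both at w0.
Every branch closes (one shown): valid in S5.

S5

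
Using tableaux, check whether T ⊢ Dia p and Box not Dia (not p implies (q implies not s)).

Tableau for the negation not (Dia p and Box not Dia (not p implies (q implies not s))):
1. not (Dia p and Box not Dia (not p implies (q implies not s))), 0
2. not Box not Dia (not p implies (q implies not s)), 0
3. Dia (not p implies (q implies not s)), 1
4. not p implies (q implies not s), 2
5. q implies not s, 2
6. not s, 2
Accessibility: 0R0, 0R1, 1R1, 1R2, 2R2
The negation has an open branch (countermodel exists).

Not valid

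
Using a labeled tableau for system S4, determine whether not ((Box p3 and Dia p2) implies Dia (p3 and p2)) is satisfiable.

1. not ((Box p3 and Dia p2) implies Dia (p3 and p2)), w0
2. Box p3 and Dia p2, w0
3. not Dia (p3 and p2), w0
4. Box p3, w0
5. Dia p2, w0
6. not (p3 and p2), w0
7. p3, w0
8. not p2, w0
9. p2, w1
10. not (p3 and p2), w1
11. p3, w1
12. not p2, w1
Accessibility: w0Rw0, w0Rw1, w1Rw1
Branch closes: p2 and not p2 both at w1.
(One branch shown.) All branches close.

Unsatisfiable (every branch closes)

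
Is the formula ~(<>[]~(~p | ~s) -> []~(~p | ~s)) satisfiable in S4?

1. ~(<>[]~(~p | ~s) -> []~(~p | ~s)), 0
2. <>[]~(~p | ~s), 0
3. ~[]~(~p | ~s), 0
4. []~(~p | ~s), 1
5. ~(~p | ~s), 1
6. p, 1
7. s, 1
8. ~p | ~s, 2
9. ~s, 2
Accessibility: 0R0, 0R1, 0R2, 1R1, 2R2

Satisfiable (open branch found)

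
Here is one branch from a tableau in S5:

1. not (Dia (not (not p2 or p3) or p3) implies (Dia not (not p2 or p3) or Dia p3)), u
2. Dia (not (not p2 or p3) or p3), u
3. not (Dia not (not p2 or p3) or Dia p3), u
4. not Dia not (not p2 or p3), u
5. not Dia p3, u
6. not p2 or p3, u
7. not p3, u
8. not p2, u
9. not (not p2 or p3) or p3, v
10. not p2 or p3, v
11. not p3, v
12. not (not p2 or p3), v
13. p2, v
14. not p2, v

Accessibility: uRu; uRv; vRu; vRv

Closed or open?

Closed

Both p2 and not p2 appear at v.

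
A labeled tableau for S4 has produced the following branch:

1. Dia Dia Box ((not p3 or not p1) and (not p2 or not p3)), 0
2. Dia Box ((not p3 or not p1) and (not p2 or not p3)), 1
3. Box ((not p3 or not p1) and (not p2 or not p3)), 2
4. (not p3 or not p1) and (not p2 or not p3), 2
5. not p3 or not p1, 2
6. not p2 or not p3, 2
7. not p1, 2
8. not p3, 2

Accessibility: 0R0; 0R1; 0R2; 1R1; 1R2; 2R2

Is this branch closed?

No atom appears with both signs at the same world.

Not closed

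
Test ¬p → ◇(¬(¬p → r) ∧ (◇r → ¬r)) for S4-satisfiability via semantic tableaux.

1. ¬p → ◇(¬(¬p → r) ∧ (◇r → ¬r)), w0
2. ◇(¬(¬p → r) ∧ (◇r → ¬r)), w0
3. ¬(¬p → r) ∧ (◇r → ¬r), w1
4. ¬(¬p → r), w1
5. ◇r → ¬r, w1
6. ¬p, w1
7. ¬r, w1
Accessibility: w0Rw0, w0Rw1, w1Rw1

Yes, satisfiable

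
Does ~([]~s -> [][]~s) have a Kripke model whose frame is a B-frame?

Yes, satisfiable

1. ~([]~s -> [][]~s), u
2. []~s, u
3. ~[][]~s, u
4. ~s, u
5. ~[]~s, v
6. ~s, v
7. s, w
Accessibility: uRu, uRv, vRu, vRv, vRw, wRv, wRw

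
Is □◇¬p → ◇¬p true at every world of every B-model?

Tableau for the negation ¬(□◇¬p → ◇¬p):
1. ¬(□◇¬p → ◇¬p), 0
2. □◇¬p, 0
3. ¬◇¬p, 0
4. ◇¬p, 0
5. p, 0
6. ¬p, 1
7. ◇¬p, 1
8. p, 1
Accessibility: 0R0, 0R1, 1R0, 1R1
Branch closes: p and ¬p both at 1.
Every branch of the negation's tableau closes; the branch above is one of them.

Valid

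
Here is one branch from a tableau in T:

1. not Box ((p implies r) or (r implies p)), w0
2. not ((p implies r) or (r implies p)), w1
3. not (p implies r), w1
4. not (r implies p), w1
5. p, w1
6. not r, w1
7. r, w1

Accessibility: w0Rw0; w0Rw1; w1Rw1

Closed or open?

Both r and not r appear at w1.

Yes, closed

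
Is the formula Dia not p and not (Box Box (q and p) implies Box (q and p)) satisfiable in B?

Unsatisfiable

1. Dia not p and not (Box Box (q and p) implies Box (q and p)), w0
2. Dia not p, w0   [and-rule on 1]
3. not (Box Box (q and p) implies Box (q and p)), w0   [and-rule on 1]
4. Box Box (q and p), w0   [neg-implies-rule on 3]
5. not Box (q and p), w0   [neg-implies-rule on 3]
6. Box (q and p), w0   [Box-rule on 4 via w0Rw0]
7. q and p, w0   [Box-rule on 6 via w0Rw0]
8. q, w0   [and-rule on 7]
9. p, w0   [and-rule on 7]
10. not p, w1   [Dia-rule on 2: fresh world w1, w0Rw1]
11. Box (q and p), w1   [Box-rule on 4 via w0Rw1]
12. q and p, w1   [Box-rule on 6 via w0Rw1]
13. q, w1   [and-rule on 12]
14. p, w1   [and-rule on 12]
Accessibility: w0Rw0, w0Rw1, w1Rw0, w1Rw1
Branch closes: p and not p both at w1.
All branches of the tableau close; one closing branch shown above.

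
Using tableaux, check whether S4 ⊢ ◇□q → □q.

Tableau for the negation ¬(◇□q → □q):
1. ¬(◇□q → □q), w0
2. ◇□q, w0
3. ¬□q, w0
4. □q, w1
5. q, w1
6. ¬q, w2
Accessibility: w0Rw0, w0Rw1, w0Rw2, w1Rw1, w2Rw2
The negation has an open branch (countermodel exists).

No, not valid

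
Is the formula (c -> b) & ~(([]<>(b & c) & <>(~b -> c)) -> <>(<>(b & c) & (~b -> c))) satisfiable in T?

No, unsatisfiable

1. (c -> b) & ~(([]<>(b & c) & <>(~b -> c)) -> <>(<>(b & c) & (~b -> c))), u
2. c -> b, u   [&-rule on 1]
3. ~(([]<>(b & c) & <>(~b -> c)) -> <>(<>(b & c) & (~b -> c))), u   [&-rule on 1]
4. []<>(b & c) & <>(~b -> c), u   [~->-rule on 3]
5. ~<>(<>(b & c) & (~b -> c)), u   [~->-rule on 3]
6. []<>(b & c), u   [&-rule on 4]
7. <>(~b -> c), u   [&-rule on 4]
8. ~(<>(b & c) & (~b -> c)), u   [~<>-rule on 5 via uRu]
9. <>(b & c), u   [[]-rule on 6 via uRu]
10. b, u   [->-rule on 2 (branches; this branch)]
11. ~<>(b & c), u   [~&-rule on 8 (branches; this branch)]
12. ~(b & c), u   [~<>-rule on 11 via uRu]
13. ~c, u   [~&-rule on 12 (branches; this branch)]
14. ~b -> c, v   [<>-rule on 7: fresh world v, uRv]
15. ~(<>(b & c) & (~b -> c)), v   [~<>-rule on 5 via uRv]
16. <>(b & c), v   [[]-rule on 6 via uRv]
17. ~(b & c), v   [~<>-rule on 11 via uRv]
18. c, v   [->-rule on 14 (branches; this branch)]
19. ~<>(b & c), v   [~&-rule on 15 (branches; this branch)]
20. ~b, v   [~&-rule on 17 (branches; this branch)]
21. b & c, w   [<>-rule on 9: fresh world w, uRw]
22. b, w   [&-rule on 21]
23. c, w   [&-rule on 21]
24. ~(<>(b & c) & (~b -> c)), w   [~<>-rule on 5 via uRw]
25. <>(b & c), w   [[]-rule on 6 via uRw]
26. ~(b & c), w   [~<>-rule on 11 via uRw]
27. ~(~b -> c), w   [~&-rule on 24 (branches; this branch)]
28. ~b, w   [~->-rule on 27]
29. ~c, w   [~->-rule on 27]
Accessibility: uRu, uRv, uRw, vRv, wRw
Branch closes: b and ~b both at w.
(One branch shown.) All branches close.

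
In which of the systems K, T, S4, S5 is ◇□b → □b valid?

S5-tableau for the negation ¬(◇□b → □b):
1. ¬(◇□b → □b), w0
2. ◇□b, w0   [¬→-rule on 1]
3. ¬□b, w0   [¬→-rule on 1]
4. □b, w1   [◇-rule on 2: fresh world w1, w0Rw1]
5. b, w0   [□-rule on 4 via w1Rw0]
6. b, w1   [□-rule on 4 via w1Rw1]
7. ¬b, w2   [¬□-rule on 3: fresh world w2, w0Rw2]
8. b, w2   [□-rule on 4 via w1Rw2]
Accessibility: w0Rw0, w0Rw1, w0Rw2, w1Rw0, w1Rw1, w1Rw2, w2Rw0, w2Rw1, w2Rw2
Branch closes: b and ¬b both at w2.
Every branch closes (one shown): valid in S5.
S4-tableau for the negation ¬(◇□b → □b):
1. ¬(◇□b → □b), w0
2. ◇□b, w0   [¬→-rule on 1]
3. ¬□b, w0   [¬→-rule on 1]
4. □b, w1   [◇-rule on 2: fresh world w1, w0Rw1]
5. b, w1   [□-rule on 4 via w1Rw1]
6. ¬b, w2   [¬□-rule on 3: fresh world w2, w0Rw2]
Accessibility: w0Rw0, w0Rw1, w0Rw2, w1Rw1, w2Rw2
Complete open branch: countermodel on an S4-frame, so not valid in S4, nor in K, T (the same frame is also a K-frame and a T-frame).

S5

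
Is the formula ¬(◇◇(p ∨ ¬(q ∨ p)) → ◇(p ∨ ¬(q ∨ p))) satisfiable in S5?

Unsatisfiable (every branch closes)

1. ¬(◇◇(p ∨ ¬(q ∨ p)) → ◇(p ∨ ¬(q ∨ p))), u
2. ◇◇(p ∨ ¬(q ∨ p)), u   [¬→-rule on 1]
3. ¬◇(p ∨ ¬(q ∨ p)), u   [¬→-rule on 1]
4. ¬(p ∨ ¬(q ∨ p)), u   [¬◇-rule on 3 via uRu]
5. ¬p, u   [¬∨-rule on 4]
6. q ∨ p, u   [¬∨-rule on 4]
7. q, u   [∨-rule on 6 (branches; this branch)]
8. ◇(p ∨ ¬(q ∨ p)), v   [◇-rule on 2: fresh world v, uRv]
9. ¬(p ∨ ¬(q ∨ p)), v   [¬◇-rule on 3 via uRv]
10. ¬p, v   [¬∨-rule on 9]
11. q ∨ p, v   [¬∨-rule on 9]
12. q, v   [∨-rule on 11 (branches; this branch)]
13. p ∨ ¬(q ∨ p), w   [◇-rule on 8: fresh world w, vRw]
14. ¬(p ∨ ¬(q ∨ p)), w   [¬◇-rule on 3 via uRw]
15. ¬p, w   [¬∨-rule on 14]
16. q ∨ p, w   [¬∨-rule on 14]
17. ¬(q ∨ p), w   [∨-rule on 13 (branches; this branch)]
18. ¬q, w   [¬∨-rule on 17]
19. p, w   [∨-rule on 16 (branches; this branch)]
Accessibility: uRu, uRv, uRw, vRu, vRv, vRw, wRu, wRv, wRw
Branch closes: p and ¬p both at w.
(One branch shown.) All branches close.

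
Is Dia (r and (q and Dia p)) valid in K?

No, not valid

Tableau for the negation not Dia (r and (q and Dia p)):
1. not Dia (r and (q and Dia p)), w0
The negation has an open branch (countermodel exists).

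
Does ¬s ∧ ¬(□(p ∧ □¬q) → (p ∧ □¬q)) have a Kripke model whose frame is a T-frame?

1. ¬s ∧ ¬(□(p ∧ □¬q) → (p ∧ □¬q)), 0
2. ¬s, 0
3. ¬(□(p ∧ □¬q) → (p ∧ □¬q)), 0
4. □(p ∧ □¬q), 0
5. ¬(p ∧ □¬q), 0
6. p ∧ □¬q, 0
7. p, 0
8. □¬q, 0
9. ¬q, 0
10. ¬□¬q, 0
11. q, 1
12. p ∧ □¬q, 1
13. p, 1
14. □¬q, 1
15. ¬q, 1
Accessibility: 0R0, 0R1, 1R1
Branch closes: q and ¬q both at 1.
All branches of the tableau close; one closing branch shown above.

No, unsatisfiable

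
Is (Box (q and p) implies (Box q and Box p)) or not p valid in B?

Tableau for the negation not ((Box (q and p) implies (Box q and Box p)) or not p):
1. not ((Box (q and p) implies (Box q and Box p)) or not p), 0
2. not (Box (q and p) implies (Box q and Box p)), 0
3. p, 0
4. Box (q and p), 0
5. not (Box q and Box p), 0
6. q and p, 0
7. q, 0
8. not Box p, 0
9. not p, 1
10. q and p, 1
11. q, 1
12. p, 1
Accessibility: 0R0, 0R1, 1R0, 1R1
Branch closes: p and not p both at 1.
All branches of the negation close; one closing branch shown above.

Yes, valid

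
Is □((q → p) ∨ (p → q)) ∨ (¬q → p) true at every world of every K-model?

Tableau for the negation ¬(□((q → p) ∨ (p → q)) ∨ (¬q → p)):
1. ¬(□((q → p) ∨ (p → q)) ∨ (¬q → p)), u
2. ¬□((q → p) ∨ (p → q)), u   [¬∨-rule on 1]
3. ¬(¬q → p), u   [¬∨-rule on 1]
4. ¬q, u   [¬→-rule on 3]
5. ¬p, u   [¬→-rule on 3]
6. ¬((q → p) ∨ (p → q)), v   [¬□-rule on 2: fresh world v, uRv]
7. ¬(q → p), v   [¬∨-rule on 6]
8. ¬(p → q), v   [¬∨-rule on 6]
9. q, v   [¬→-rule on 7]
10. ¬p, v   [¬→-rule on 7]
11. p, v   [¬→-rule on 8]
12. ¬q, v   [¬→-rule on 8]
Accessibility: uRv
Branch closes: p and ¬p both at v.
All branches of the negation close; one closing branch shown above.

Valid in K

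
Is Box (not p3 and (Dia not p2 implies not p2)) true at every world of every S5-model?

Tableau for the negation not Box (not p3 and (Dia not p2 implies not p2)):
1. not Box (not p3 and (Dia not p2 implies not p2)), 0
2. not (not p3 and (Dia not p2 implies not p2)), 1
3. not (Dia not p2 implies not p2), 1
4. Dia not p2, 1
5. p2, 1
6. not p2, 2
Accessibility: 0R0, 0R1, 0R2, 1R0, 1R1, 1R2, 2R0, 2R1, 2R2
The negation has an open branch (countermodel exists).

No, not valid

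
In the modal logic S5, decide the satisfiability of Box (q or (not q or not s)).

1. Box (q or (not q or not s)), u
2. q or (not q or not s), u
3. not q or not s, u
4. not s, u
Accessibility: uRu

Satisfiable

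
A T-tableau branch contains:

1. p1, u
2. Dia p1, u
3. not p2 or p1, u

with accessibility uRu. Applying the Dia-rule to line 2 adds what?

a fresh world v with uRv, and p1 at v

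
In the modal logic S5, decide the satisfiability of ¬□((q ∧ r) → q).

1. ¬□((q ∧ r) → q), w0
2. ¬((q ∧ r) → q), w1
3. q ∧ r, w1
4. ¬q, w1
5. q, w1
6. r, w1
Accessibility: w0Rw0, w0Rw1, w1Rw0, w1Rw1
Branch closes: q and ¬q both at w1.
Every branch closes; the branch above is one of them.

Unsatisfiable (every branch closes)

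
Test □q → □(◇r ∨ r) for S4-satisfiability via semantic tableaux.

1. □q → □(◇r ∨ r), w0
2. □(◇r ∨ r), w0
3. ◇r ∨ r, w0
4. r, w0
Accessibility: w0Rw0

Satisfiable (open branch found)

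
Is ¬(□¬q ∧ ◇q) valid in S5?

Valid

Tableau for the negation □¬q ∧ ◇q:
1. □¬q ∧ ◇q, u
2. □¬q, u
3. ◇q, u
4. ¬q, u
5. q, v
6. ¬q, v
Accessibility: uRu, uRv, vRu, vRv
Branch closes: q and ¬q both at v.
All branches of the negation close; one closing branch shown above.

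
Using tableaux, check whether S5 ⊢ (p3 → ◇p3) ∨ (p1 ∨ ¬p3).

Tableau for the negation ¬((p3 → ◇p3) ∨ (p1 ∨ ¬p3)):
1. ¬((p3 → ◇p3) ∨ (p1 ∨ ¬p3)), u
2. ¬(p3 → ◇p3), u   [¬∨-rule on 1]
3. ¬(p1 ∨ ¬p3), u   [¬∨-rule on 1]
4. p3, u   [¬→-rule on 2]
5. ¬◇p3, u   [¬→-rule on 2]
6. ¬p1, u   [¬∨-rule on 3]
7. ¬p3, u   [¬◇-rule on 5 via uRu]
Accessibility: uRu
Branch closes: p3 and ¬p3 both at u.
All branches of the negation close; one closing branch shown above.

Valid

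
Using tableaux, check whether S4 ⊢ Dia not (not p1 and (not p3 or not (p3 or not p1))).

Tableau for the negation not Dia not (not p1 and (not p3 or not (p3 or not p1))):
1. not Dia not (not p1 and (not p3 or not (p3 or not p1))), w0
2. not p1 and (not p3 or not (p3 or not p1)), w0
3. not p1, w0
4. not p3 or not (p3 or not p1), w0
5. not p3, w0
Accessibility: w0Rw0
The negation has an open branch (countermodel exists).

Not valid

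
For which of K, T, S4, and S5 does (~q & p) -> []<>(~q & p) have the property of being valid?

S5-tableau for the negation ~((~q & p) -> []<>(~q & p)):
1. ~((~q & p) -> []<>(~q & p)), 0
2. ~q & p, 0
3. ~[]<>(~q & p), 0
4. ~q, 0
5. p, 0
6. ~<>(~q & p), 1
7. ~(~q & p), 0
8. ~(~q & p), 1
9. ~p, 0
Accessibility: 0R0, 0R1, 1R0, 1R1
Branch closes: p and ~p both at 0.
Every branch closes (one shown): valid in S5.
S4-tableau for the negation ~((~q & p) -> []<>(~q & p)):
1. ~((~q & p) -> []<>(~q & p)), 0
2. ~q & p, 0
3. ~[]<>(~q & p), 0
4. ~q, 0
5. p, 0
6. ~<>(~q & p), 1
7. ~(~q & p), 1
8. ~p, 1
Accessibility: 0R0, 0R1, 1R1
Complete open branch: countermodel on an S4-frame, so not valid in S4, nor in K, T (the same frame is also a K-frame and a T-frame).

S5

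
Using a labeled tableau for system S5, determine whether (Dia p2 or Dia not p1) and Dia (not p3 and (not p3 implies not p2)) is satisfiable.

1. (Dia p2 or Dia not p1) and Dia (not p3 and (not p3 implies not p2)), u
2. Dia p2 or Dia not p1, u
3. Dia (not p3 and (not p3 implies not p2)), u
4. Dia not p1, u
5. not p3 and (not p3 implies not p2), v
6. not p3, v
7. not p3 implies not p2, v
8. not p2, v
9. not p1, w
Accessibility: uRu, uRv, uRw, vRu, vRv, vRw, wRu, wRv, wRw

Yes, satisfiable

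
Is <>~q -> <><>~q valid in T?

Valid

Tableau for the negation ~(<>~q -> <><>~q):
1. ~(<>~q -> <><>~q), 0
2. <>~q, 0
3. ~<><>~q, 0
4. ~<>~q, 0
5. q, 0
6. ~q, 1
7. ~<>~q, 1
8. q, 1
Accessibility: 0R0, 0R1, 1R1
Branch closes: q and ~q both at 1.
All branches of the negation close; one closing branch shown above.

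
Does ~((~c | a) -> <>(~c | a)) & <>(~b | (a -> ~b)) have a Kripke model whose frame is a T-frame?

No, unsatisfiable

1. ~((~c | a) -> <>(~c | a)) & <>(~b | (a -> ~b)), w0
2. ~((~c | a) -> <>(~c | a)), w0
3. <>(~b | (a -> ~b)), w0
4. ~c | a, w0
5. ~<>(~c | a), w0
6. ~(~c | a), w0
7. c, w0
8. ~a, w0
9. a, w0
Accessibility: w0Rw0
Branch closes: a and ~a both at w0.
All branches of the tableau close; one closing branch shown above.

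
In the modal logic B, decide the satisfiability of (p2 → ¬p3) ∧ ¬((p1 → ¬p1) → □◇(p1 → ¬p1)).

Unsatisfiable (every branch closes)

1. (p2 → ¬p3) ∧ ¬((p1 → ¬p1) → □◇(p1 → ¬p1)), 0
2. p2 → ¬p3, 0   [∧-rule on 1]
3. ¬((p1 → ¬p1) → □◇(p1 → ¬p1)), 0   [∧-rule on 1]
4. p1 → ¬p1, 0   [¬→-rule on 3]
5. ¬□◇(p1 → ¬p1), 0   [¬→-rule on 3]
6. ¬p3, 0   [→-rule on 2 (branches; this branch)]
7. ¬p1, 0   [→-rule on 4 (branches; this branch)]
8. ¬◇(p1 → ¬p1), 1   [¬□-rule on 5: fresh world 1, 0R1]
9. ¬(p1 → ¬p1), 0   [¬◇-rule on 8 via 1R0]
10. p1, 0   [¬→-rule on 9]
Accessibility: 0R0, 0R1, 1R0, 1R1
Branch closes: p1 and ¬p1 both at 0.
All branches of the tableau close; one closing branch shown above.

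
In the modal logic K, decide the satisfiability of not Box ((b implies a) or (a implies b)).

1. not Box ((b implies a) or (a implies b)), w0
2. not ((b implies a) or (a implies b)), w1   [neg-Box-rule on 1: fresh world w1, w0Rw1]
3. not (b implies a), w1   [neg-or-rule on 2]
4. not (a implies b), w1   [neg-or-rule on 2]
5. b, w1   [neg-implies-rule on 3]
6. not a, w1   [neg-implies-rule on 3]
7. a, w1   [neg-implies-rule on 4]
8. not b, w1   [neg-implies-rule on 4]
Accessibility: w0Rw1
Branch closes: a and not a both at w1.
All branches of the tableau close; one closing branch shown above.

No, unsatisfiable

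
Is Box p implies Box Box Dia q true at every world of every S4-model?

Tableau for the negation not (Box p implies Box Box Dia q):
1. not (Box p implies Box Box Dia q), u
2. Box p, u   [neg-implies-rule on 1]
3. not Box Box Dia q, u   [neg-implies-rule on 1]
4. p, u   [Box-rule on 2 via uRu]
5. not Box Dia q, v   [neg-Box-rule on 3: fresh world v, uRv]
6. p, v   [Box-rule on 2 via uRv]
7. not Dia q, w   [neg-Box-rule on 5: fresh world w, vRw]
8. p, w   [Box-rule on 2 via uRw]
9. not q, w   [neg-Dia-rule on 7 via wRw]
Accessibility: uRu, uRv, uRw, vRv, vRw, wRw
The negation has an open branch (countermodel exists).

Invalid (countermodel exists)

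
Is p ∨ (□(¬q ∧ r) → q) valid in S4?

Tableau for the negation ¬(p ∨ (□(¬q ∧ r) → q)):
1. ¬(p ∨ (□(¬q ∧ r) → q)), 0
2. ¬p, 0   [¬∨-rule on 1]
3. ¬(□(¬q ∧ r) → q), 0   [¬∨-rule on 1]
4. □(¬q ∧ r), 0   [¬→-rule on 3]
5. ¬q, 0   [¬→-rule on 3]
6. ¬q ∧ r, 0   [□-rule on 4 via 0R0]
7. r, 0   [∧-rule on 6]
Accessibility: 0R0
The negation has an open branch (countermodel exists).

No, not valid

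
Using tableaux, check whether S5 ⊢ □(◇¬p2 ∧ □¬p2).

Tableau for the negation ¬□(◇¬p2 ∧ □¬p2):
1. ¬□(◇¬p2 ∧ □¬p2), w0
2. ¬(◇¬p2 ∧ □¬p2), w1
3. ¬□¬p2, w1
4. p2, w2
Accessibility: w0Rw0, w0Rw1, w0Rw2, w1Rw0, w1Rw1, w1Rw2, w2Rw0, w2Rw1, w2Rw2
The negation has an open branch (countermodel exists).

Not valid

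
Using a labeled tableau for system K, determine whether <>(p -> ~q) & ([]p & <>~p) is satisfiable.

1. <>(p -> ~q) & ([]p & <>~p), w0
2. <>(p -> ~q), w0
3. []p & <>~p, w0
4. []p, w0
5. <>~p, w0
6. p -> ~q, w1
7. p, w1
8. ~q, w1
9. ~p, w2
10. p, w2
Accessibility: w0Rw1, w0Rw2
Branch closes: p and ~p both at w2.
Every branch closes; the branch above is one of them.

No, unsatisfiable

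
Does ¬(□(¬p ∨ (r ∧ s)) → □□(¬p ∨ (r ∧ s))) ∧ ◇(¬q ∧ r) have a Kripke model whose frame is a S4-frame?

No, unsatisfiable

1. ¬(□(¬p ∨ (r ∧ s)) → □□(¬p ∨ (r ∧ s))) ∧ ◇(¬q ∧ r), u
2. ¬(□(¬p ∨ (r ∧ s)) → □□(¬p ∨ (r ∧ s))), u   [∧-rule on 1]
3. ◇(¬q ∧ r), u   [∧-rule on 1]
4. □(¬p ∨ (r ∧ s)), u   [¬→-rule on 2]
5. ¬□□(¬p ∨ (r ∧ s)), u   [¬→-rule on 2]
6. ¬p ∨ (r ∧ s), u   [□-rule on 4 via uRu]
7. r ∧ s, u   [∨-rule on 6 (branches; this branch)]
8. r, u   [∧-rule on 7]
9. s, u   [∧-rule on 7]
10. ¬q ∧ r, v   [◇-rule on 3: fresh world v, uRv]
11. ¬q, v   [∧-rule on 10]
12. r, v   [∧-rule on 10]
13. ¬p ∨ (r ∧ s), v   [□-rule on 4 via uRv]
14. r ∧ s, v   [∨-rule on 13 (branches; this branch)]
15. s, v   [∧-rule on 14]
16. ¬□(¬p ∨ (r ∧ s)), w   [¬□-rule on 5: fresh world w, uRw]
17. ¬p ∨ (r ∧ s), w   [□-rule on 4 via uRw]
18. r ∧ s, w   [∨-rule on 17 (branches; this branch)]
19. r, w   [∧-rule on 18]
20. s, w   [∧-rule on 18]
21. ¬(¬p ∨ (r ∧ s)), x   [¬□-rule on 16: fresh world x, wRx]
22. p, x   [¬∨-rule on 21]
23. ¬(r ∧ s), x   [¬∨-rule on 21]
24. ¬p ∨ (r ∧ s), x   [□-rule on 4 via uRx]
25. ¬s, x   [¬∧-rule on 23 (branches; this branch)]
26. r ∧ s, x   [∨-rule on 24 (branches; this branch)]
27. r, x   [∧-rule on 26]
28. s, x   [∧-rule on 26]
Accessibility: uRu, uRv, uRw, uRx, vRv, wRw, wRx, xRx
Branch closes: s and ¬s both at x.
All branches of the tableau close; one closing branch shown above.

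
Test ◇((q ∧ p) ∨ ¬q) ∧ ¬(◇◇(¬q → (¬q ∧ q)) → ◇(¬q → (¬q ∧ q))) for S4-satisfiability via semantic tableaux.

No, unsatisfiable

1. ◇((q ∧ p) ∨ ¬q) ∧ ¬(◇◇(¬q → (¬q ∧ q)) → ◇(¬q → (¬q ∧ q))), u
2. ◇((q ∧ p) ∨ ¬q), u
3. ¬(◇◇(¬q → (¬q ∧ q)) → ◇(¬q → (¬q ∧ q))), u
4. ◇◇(¬q → (¬q ∧ q)), u
5. ¬◇(¬q → (¬q ∧ q)), u
6. ¬(¬q → (¬q ∧ q)), u
7. ¬q, u
8. ¬(¬q ∧ q), u
9. (q ∧ p) ∨ ¬q, v
10. ¬(¬q → (¬q ∧ q)), v
11. ¬q, v
12. ¬(¬q ∧ q), v
13. ◇(¬q → (¬q ∧ q)), w
14. ¬(¬q → (¬q ∧ q)), w
15. ¬q, w
16. ¬(¬q ∧ q), w
17. ¬q → (¬q ∧ q), x
18. ¬(¬q → (¬q ∧ q)), x
19. ¬q, x
20. ¬(¬q ∧ q), x
21. ¬q ∧ q, x
22. q, x
Accessibility: uRu, uRv, uRw, uRx, vRv, wRw, wRx, xRx
Branch closes: q and ¬q both at x.
Every branch closes; the branch above is one of them.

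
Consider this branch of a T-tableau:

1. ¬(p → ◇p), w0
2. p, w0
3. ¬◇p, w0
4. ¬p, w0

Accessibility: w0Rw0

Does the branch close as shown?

Both p and ¬p appear at w0.

Closed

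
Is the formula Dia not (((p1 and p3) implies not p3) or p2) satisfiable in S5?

1. Dia not (((p1 and p3) implies not p3) or p2), u
2. not (((p1 and p3) implies not p3) or p2), v   [Dia-rule on 1: fresh world v, uRv]
3. not ((p1 and p3) implies not p3), v   [neg-or-rule on 2]
4. not p2, v   [neg-or-rule on 2]
5. p1 and p3, v   [neg-implies-rule on 3]
6. p3, v   [neg-implies-rule on 3]
7. p1, v   [and-rule on 5]
Accessibility: uRu, uRv, vRu, vRv

Yes, satisfiable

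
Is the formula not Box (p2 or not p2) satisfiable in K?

1. not Box (p2 or not p2), w0
2. not (p2 or not p2), w1
3. not p2, w1
4. p2, w1
Accessibility: w0Rw1
Branch closes: p2 and not p2 both at w1.
Every branch closes; the branch above is one of them.

No, unsatisfiable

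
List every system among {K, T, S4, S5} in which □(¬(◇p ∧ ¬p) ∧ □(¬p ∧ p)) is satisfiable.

T-tableau for the formula:
1. □(¬(◇p ∧ ¬p) ∧ □(¬p ∧ p)), u
2. ¬(◇p ∧ ¬p) ∧ □(¬p ∧ p), u
3. ¬(◇p ∧ ¬p), u
4. □(¬p ∧ p), u
5. ¬p ∧ p, u
6. ¬p, u
7. p, u
Accessibility: uRu
Branch closes: p and ¬p both at u.
Every branch closes (one shown): unsatisfiable in T, hence also in S4, S5 (every S4/S5-frame is a T-frame).
K-tableau for the formula:
1. □(¬(◇p ∧ ¬p) ∧ □(¬p ∧ p)), u
Complete open branch: satisfiable in K.

K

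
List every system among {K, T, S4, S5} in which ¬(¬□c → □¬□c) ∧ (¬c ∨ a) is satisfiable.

K, T, S4

S5-tableau for the formula:
1. ¬(¬□c → □¬□c) ∧ (¬c ∨ a), 0
2. ¬(¬□c → □¬□c), 0
3. ¬c ∨ a, 0
4. ¬□c, 0
5. ¬□¬□c, 0
6. a, 0
7. ¬c, 1
8. □c, 2
9. c, 0
10. c, 1
Accessibility: 0R0, 0R1, 0R2, 1R0, 1R1, 1R2, 2R0, 2R1, 2R2
Branch closes: c and ¬c both at 1.
Every branch closes (one shown): unsatisfiable in S5.
S4-tableau for the formula:
1. ¬(¬□c → □¬□c) ∧ (¬c ∨ a), 0
2. ¬(¬□c → □¬□c), 0
3. ¬c ∨ a, 0
4. ¬□c, 0
5. ¬□¬□c, 0
6. a, 0
7. ¬c, 1
8. □c, 2
9. c, 2
Accessibility: 0R0, 0R1, 0R2, 1R1, 2R2
Complete open branch: satisfiable in S4, hence also in K, T (this S4-model is also a K-model and a T-model).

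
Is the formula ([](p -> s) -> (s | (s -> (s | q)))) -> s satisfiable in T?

1. ([](p -> s) -> (s | (s -> (s | q)))) -> s, u
2. s, u
Accessibility: uRu

Yes, satisfiable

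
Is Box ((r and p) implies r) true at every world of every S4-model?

Tableau for the negation not Box ((r and p) implies r):
1. not Box ((r and p) implies r), u
2. not ((r and p) implies r), v   [neg-Box-rule on 1: fresh world v, uRv]
3. r and p, v   [neg-implies-rule on 2]
4. not r, v   [neg-implies-rule on 2]
5. r, v   [and-rule on 3]
6. p, v   [and-rule on 3]
Accessibility: uRu, uRv, vRv
Branch closes: r and not r both at v.
All branches of the negation close; one closing branch shown above.

Valid in S4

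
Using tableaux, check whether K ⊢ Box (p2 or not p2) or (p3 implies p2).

Tableau for the negation not (Box (p2 or not p2) or (p3 implies p2)):
1. not (Box (p2 or not p2) or (p3 implies p2)), 0
2. not Box (p2 or not p2), 0
3. not (p3 implies p2), 0
4. p3, 0
5. not p2, 0
6. not (p2 or not p2), 1
7. not p2, 1
8. p2, 1
Accessibility: 0R1
Branch closes: p2 and not p2 both at 1.
All branches of the negation close; one closing branch shown above.

Yes, valid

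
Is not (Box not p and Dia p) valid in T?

Tableau for the negation Box not p and Dia p:
1. Box not p and Dia p, w0
2. Box not p, w0
3. Dia p, w0
4. not p, w0
5. p, w1
6. not p, w1
Accessibility: w0Rw0, w0Rw1, w1Rw1
Branch closes: p and not p both at w1.
All branches of the negation close; one closing branch shown above.

Yes, valid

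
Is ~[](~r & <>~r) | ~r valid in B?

Tableau for the negation ~(~[](~r & <>~r) | ~r):
1. ~(~[](~r & <>~r) | ~r), 0
2. [](~r & <>~r), 0
3. r, 0
4. ~r & <>~r, 0
5. ~r, 0
6. <>~r, 0
Accessibility: 0R0
Branch closes: r and ~r both at 0.
Every branch of the negation's tableau closes; the branch above is one of them.

Yes, valid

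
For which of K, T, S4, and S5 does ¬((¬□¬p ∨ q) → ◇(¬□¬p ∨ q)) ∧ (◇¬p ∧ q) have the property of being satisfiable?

K-tableau for the formula:
1. ¬((¬□¬p ∨ q) → ◇(¬□¬p ∨ q)) ∧ (◇¬p ∧ q), u
2. ¬((¬□¬p ∨ q) → ◇(¬□¬p ∨ q)), u   [∧-rule on 1]
3. ◇¬p ∧ q, u   [∧-rule on 1]
4. ¬□¬p ∨ q, u   [¬→-rule on 2]
5. ¬◇(¬□¬p ∨ q), u   [¬→-rule on 2]
6. ◇¬p, u   [∧-rule on 3]
7. q, u   [∧-rule on 3]
8. ¬p, v   [◇-rule on 6: fresh world v, uRv]
9. ¬(¬□¬p ∨ q), v   [¬◇-rule on 5 via uRv]
10. □¬p, v   [¬∨-rule on 9]
11. ¬q, v   [¬∨-rule on 9]
Accessibility: uRv
Complete open branch: satisfiable in K.
T-tableau for the formula:
1. ¬((¬□¬p ∨ q) → ◇(¬□¬p ∨ q)) ∧ (◇¬p ∧ q), u
2. ¬((¬□¬p ∨ q) → ◇(¬□¬p ∨ q)), u   [∧-rule on 1]
3. ◇¬p ∧ q, u   [∧-rule on 1]
4. ¬□¬p ∨ q, u   [¬→-rule on 2]
5. ¬◇(¬□¬p ∨ q), u   [¬→-rule on 2]
6. ◇¬p, u   [∧-rule on 3]
7. q, u   [∧-rule on 3]
8. ¬(¬□¬p ∨ q), u   [¬◇-rule on 5 via uRu]
9. □¬p, u   [¬∨-rule on 8]
10. ¬q, u   [¬∨-rule on 8]
Accessibility: uRu
Branch closes: q and ¬q both at u.
Every branch closes (one shown): unsatisfiable in T, hence also in S4, S5 (every S4/S5-frame is a T-frame).

K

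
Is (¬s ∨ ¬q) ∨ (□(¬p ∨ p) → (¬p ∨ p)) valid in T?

Yes, valid

Tableau for the negation ¬((¬s ∨ ¬q) ∨ (□(¬p ∨ p) → (¬p ∨ p))):
1. ¬((¬s ∨ ¬q) ∨ (□(¬p ∨ p) → (¬p ∨ p))), 0
2. ¬(¬s ∨ ¬q), 0   [¬∨-rule on 1]
3. ¬(□(¬p ∨ p) → (¬p ∨ p)), 0   [¬∨-rule on 1]
4. s, 0   [¬∨-rule on 2]
5. q, 0   [¬∨-rule on 2]
6. □(¬p ∨ p), 0   [¬→-rule on 3]
7. ¬(¬p ∨ p), 0   [¬→-rule on 3]
8. p, 0   [¬∨-rule on 7]
9. ¬p, 0   [¬∨-rule on 7]
Accessibility: 0R0
Branch closes: p and ¬p both at 0.
All branches of the negation close; one closing branch shown above.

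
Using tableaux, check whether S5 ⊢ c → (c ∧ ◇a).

Tableau for the negation ¬(c → (c ∧ ◇a)):
1. ¬(c → (c ∧ ◇a)), w0
2. c, w0   [¬→-rule on 1]
3. ¬(c ∧ ◇a), w0   [¬→-rule on 1]
4. ¬◇a, w0   [¬∧-rule on 3 (branches; this branch)]
5. ¬a, w0   [¬◇-rule on 4 via w0Rw0]
Accessibility: w0Rw0
The negation has an open branch (countermodel exists).

Not valid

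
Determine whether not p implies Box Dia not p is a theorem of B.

Yes, valid

Tableau for the negation not (not p implies Box Dia not p):
1. not (not p implies Box Dia not p), u
2. not p, u
3. not Box Dia not p, u
4. not Dia not p, v
5. p, u
Accessibility: uRu, uRv, vRu, vRv
Branch closes: p and not p both at u.
All branches of the negation close; one closing branch shown above.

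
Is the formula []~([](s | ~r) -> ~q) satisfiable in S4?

Satisfiable

1. []~([](s | ~r) -> ~q), 0
2. ~([](s | ~r) -> ~q), 0   [[]-rule on 1 via 0R0]
3. [](s | ~r), 0   [~->-rule on 2]
4. q, 0   [~->-rule on 2]
5. s | ~r, 0   [[]-rule on 3 via 0R0]
6. ~r, 0   [|-rule on 5 (branches; this branch)]
Accessibility: 0R0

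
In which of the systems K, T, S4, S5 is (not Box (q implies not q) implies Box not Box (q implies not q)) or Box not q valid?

S5

S4-tableau for the negation not ((not Box (q implies not q) implies Box not Box (q implies not q)) or Box not q):
1. not ((not Box (q implies not q) implies Box not Box (q implies not q)) or Box not q), u
2. not (not Box (q implies not q) implies Box not Box (q implies not q)), u
3. not Box not q, u
4. not Box (q implies not q), u
5. not Box not Box (q implies not q), u
6. q, v
7. not (q implies not q), w
8. q, w
9. Box (q implies not q), x
10. q implies not q, x
11. not q, x
Accessibility: uRu, uRv, uRw, uRx, vRv, wRw, xRx
Complete open branch: countermodel on an S4-frame, so not valid in S4, nor in K, T (the same frame is also a K-frame and a T-frame).
S5-tableau for the negation not ((not Box (q implies not q) implies Box not Box (q implies not q)) or Box not q):
1. not ((not Box (q implies not q) implies Box not Box (q implies not q)) or Box not q), u
2. not (not Box (q implies not q) implies Box not Box (q implies not q)), u
3. not Box not q, u
4. not Box (q implies not q), u
5. not Box not Box (q implies not q), u
6. q, v
7. not (q implies not q), w
8. q, w
9. Box (q implies not q), x
10. q implies not q, u
11. q implies not q, v
12. q implies not q, w
13. q implies not q, x
14. not q, u
15. not q, v
Accessibility: uRu, uRv, uRw, uRx, vRu, vRv, vRw, vRx, wRu, wRv, wRw, wRx, xRu, xRv, xRw, xRx
Branch closes: q and not q both at v.
Every branch closes (one shown): valid in S5.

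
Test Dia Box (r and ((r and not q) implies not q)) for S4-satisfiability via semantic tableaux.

Satisfiable (open branch found)

1. Dia Box (r and ((r and not q) implies not q)), 0
2. Box (r and ((r and not q) implies not q)), 1   [Dia-rule on 1: fresh world 1, 0R1]
3. r and ((r and not q) implies not q), 1   [Box-rule on 2 via 1R1]
4. r, 1   [and-rule on 3]
5. (r and not q) implies not q, 1   [and-rule on 3]
6. not q, 1   [implies-rule on 5 (branches; this branch)]
Accessibility: 0R0, 0R1, 1R1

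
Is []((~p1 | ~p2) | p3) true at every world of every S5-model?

Tableau for the negation ~[]((~p1 | ~p2) | p3):
1. ~[]((~p1 | ~p2) | p3), 0
2. ~((~p1 | ~p2) | p3), 1
3. ~(~p1 | ~p2), 1
4. ~p3, 1
5. p1, 1
6. p2, 1
Accessibility: 0R0, 0R1, 1R0, 1R1
The negation has an open branch (countermodel exists).

Invalid (countermodel exists)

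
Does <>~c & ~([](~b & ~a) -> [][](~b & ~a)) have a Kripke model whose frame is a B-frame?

Yes, satisfiable

1. <>~c & ~([](~b & ~a) -> [][](~b & ~a)), w0
2. <>~c, w0
3. ~([](~b & ~a) -> [][](~b & ~a)), w0
4. [](~b & ~a), w0
5. ~[][](~b & ~a), w0
6. ~b & ~a, w0
7. ~b, w0
8. ~a, w0
9. ~c, w1
10. ~b & ~a, w1
11. ~b, w1
12. ~a, w1
13. ~[](~b & ~a), w2
14. ~b & ~a, w2
15. ~b, w2
16. ~a, w2
17. ~(~b & ~a), w3
18. a, w3
Accessibility: w0Rw0, w0Rw1, w0Rw2, w1Rw0, w1Rw1, w2Rw0, w2Rw2, w2Rw3, w3Rw2, w3Rw3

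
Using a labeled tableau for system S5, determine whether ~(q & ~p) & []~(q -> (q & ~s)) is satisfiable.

Yes, satisfiable

1. ~(q & ~p) & []~(q -> (q & ~s)), u
2. ~(q & ~p), u
3. []~(q -> (q & ~s)), u
4. ~(q -> (q & ~s)), u
5. q, u
6. ~(q & ~s), u
7. p, u
8. s, u
Accessibility: uRu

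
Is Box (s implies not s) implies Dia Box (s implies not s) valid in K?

Not valid

Tableau for the negation not (Box (s implies not s) implies Dia Box (s implies not s)):
1. not (Box (s implies not s) implies Dia Box (s implies not s)), w0
2. Box (s implies not s), w0   [neg-implies-rule on 1]
3. not Dia Box (s implies not s), w0   [neg-implies-rule on 1]
The negation has an open branch (countermodel exists).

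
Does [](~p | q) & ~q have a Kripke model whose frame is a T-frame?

Satisfiable

1. [](~p | q) & ~q, 0
2. [](~p | q), 0
3. ~q, 0
4. ~p | q, 0
5. ~p, 0
Accessibility: 0R0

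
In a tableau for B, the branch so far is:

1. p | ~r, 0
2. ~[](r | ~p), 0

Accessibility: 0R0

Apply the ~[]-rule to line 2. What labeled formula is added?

a fresh world 1 with 0R1, and ~(r | ~p) at 1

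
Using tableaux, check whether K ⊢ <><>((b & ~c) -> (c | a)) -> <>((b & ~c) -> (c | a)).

Tableau for the negation ~(<><>((b & ~c) -> (c | a)) -> <>((b & ~c) -> (c | a))):
1. ~(<><>((b & ~c) -> (c | a)) -> <>((b & ~c) -> (c | a))), u
2. <><>((b & ~c) -> (c | a)), u   [~->-rule on 1]
3. ~<>((b & ~c) -> (c | a)), u   [~->-rule on 1]
4. <>((b & ~c) -> (c | a)), v   [<>-rule on 2: fresh world v, uRv]
5. ~((b & ~c) -> (c | a)), v   [~<>-rule on 3 via uRv]
6. b & ~c, v   [~->-rule on 5]
7. ~(c | a), v   [~->-rule on 5]
8. b, v   [&-rule on 6]
9. ~c, v   [&-rule on 6]
10. ~a, v   [~|-rule on 7]
11. (b & ~c) -> (c | a), w   [<>-rule on 4: fresh world w, vRw]
12. c | a, w   [->-rule on 11 (branches; this branch)]
13. a, w   [|-rule on 12 (branches; this branch)]
Accessibility: uRv, vRw
The negation has an open branch (countermodel exists).

Not valid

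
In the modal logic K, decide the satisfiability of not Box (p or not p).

1. not Box (p or not p), u
2. not (p or not p), v
3. not p, v
4. p, v
Accessibility: uRv
Branch closes: p and not p both at v.
All branches of the tableau close; one closing branch shown above.

No, unsatisfiable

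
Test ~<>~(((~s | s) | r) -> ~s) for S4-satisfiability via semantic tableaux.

Satisfiable (open branch found)

1. ~<>~(((~s | s) | r) -> ~s), 0
2. ((~s | s) | r) -> ~s, 0   [~<>-rule on 1 via 0R0]
3. ~s, 0   [->-rule on 2 (branches; this branch)]
Accessibility: 0R0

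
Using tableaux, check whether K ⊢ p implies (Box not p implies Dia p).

No, not valid

Tableau for the negation not (p implies (Box not p implies Dia p)):
1. not (p implies (Box not p implies Dia p)), w0
2. p, w0
3. not (Box not p implies Dia p), w0
4. Box not p, w0
5. not Dia p, w0
The negation has an open branch (countermodel exists).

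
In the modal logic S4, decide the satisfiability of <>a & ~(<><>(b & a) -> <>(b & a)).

Unsatisfiable (every branch closes)

1. <>a & ~(<><>(b & a) -> <>(b & a)), 0
2. <>a, 0
3. ~(<><>(b & a) -> <>(b & a)), 0
4. <><>(b & a), 0
5. ~<>(b & a), 0
6. ~(b & a), 0
7. ~a, 0
8. a, 1
9. ~(b & a), 1
10. ~b, 1
11. <>(b & a), 2
12. ~(b & a), 2
13. ~a, 2
14. b & a, 3
15. b, 3
16. a, 3
17. ~(b & a), 3
18. ~a, 3
Accessibility: 0R0, 0R1, 0R2, 0R3, 1R1, 2R2, 2R3, 3R3
Branch closes: a and ~a both at 3.
All branches of the tableau close; one closing branch shown above.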